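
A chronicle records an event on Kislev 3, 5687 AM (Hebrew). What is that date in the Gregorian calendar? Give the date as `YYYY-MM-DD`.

1926-11-09

Julian Day Number of the source date = 2424829.
Converting JDN 2424829 to the Gregorian calendar gives 9 November 1926 CE.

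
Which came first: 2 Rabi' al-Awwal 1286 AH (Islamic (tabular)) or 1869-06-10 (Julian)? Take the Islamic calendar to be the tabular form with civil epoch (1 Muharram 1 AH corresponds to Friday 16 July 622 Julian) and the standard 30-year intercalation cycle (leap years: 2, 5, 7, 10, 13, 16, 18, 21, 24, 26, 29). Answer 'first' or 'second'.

first

The two dates have Julian Day Numbers 2403861 and 2403871 respectively.
Since 2403861 < 2403871, the first date comes first.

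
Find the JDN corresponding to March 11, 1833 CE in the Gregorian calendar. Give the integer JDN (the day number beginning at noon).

JDN 2400001 is 17 November 1858 CE (Gregorian), MJD 0; the target day is −9382 days from there, so JDN = 2390619.

2390619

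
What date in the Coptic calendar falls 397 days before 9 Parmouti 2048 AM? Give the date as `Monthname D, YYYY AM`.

Paremhat 8, 2047 AM

Counting 397 days back from JDN 2572915 reaches JDN 2572518, which is Paremhat 8, 2047 AM.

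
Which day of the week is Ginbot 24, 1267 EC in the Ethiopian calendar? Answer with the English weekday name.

Equivalently 26 May 1275 Gregorian, JDN 2186890.
2186890 ≡ 6 (mod 7); counting from Monday = 0 gives Sunday.

Sunday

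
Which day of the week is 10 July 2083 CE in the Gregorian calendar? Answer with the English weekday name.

Since JDN mod 7 = 5 (0 = Monday), the day is Saturday.

Saturday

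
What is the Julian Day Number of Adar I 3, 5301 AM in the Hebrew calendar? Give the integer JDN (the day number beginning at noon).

Equivalently 10 February 1541 (proleptic Gregorian).
JDN 2451545 is 1 January 2000 CE (Gregorian); the target day is −167606 days from there, so JDN = 2283939.

2283939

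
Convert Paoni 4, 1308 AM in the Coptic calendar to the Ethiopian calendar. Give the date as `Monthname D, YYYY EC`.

Both dates share Julian Day Number 2302685; in the Ethiopian calendar that is 4 Sene 1584 EC.

Sene 4, 1584 EC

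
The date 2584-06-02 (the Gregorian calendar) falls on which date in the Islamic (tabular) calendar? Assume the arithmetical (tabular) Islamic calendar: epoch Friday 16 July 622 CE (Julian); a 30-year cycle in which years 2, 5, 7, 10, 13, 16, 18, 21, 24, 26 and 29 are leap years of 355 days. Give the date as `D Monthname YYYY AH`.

2 Safar 2023 AH

Julian Day Number of the source date = 2665000.
Converting JDN 2665000 to the tabular Islamic calendar gives 2 Safar 2023 AH.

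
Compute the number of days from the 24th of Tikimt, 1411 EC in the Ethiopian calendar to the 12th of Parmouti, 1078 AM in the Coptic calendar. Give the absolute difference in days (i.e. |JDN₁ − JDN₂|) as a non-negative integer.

20651

First date → JDN 2239276; second date → JDN 2218625.
The interval is |2239276 − 2218625| = 20651 days.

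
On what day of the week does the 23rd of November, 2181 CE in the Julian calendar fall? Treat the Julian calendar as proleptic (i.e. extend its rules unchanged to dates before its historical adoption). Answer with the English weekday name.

Friday

Equivalently 7 December 2181 Gregorian, JDN 2517995.
JDN 2517995 mod 7 = 4, and JDN 0 was a Monday, so this is a Friday.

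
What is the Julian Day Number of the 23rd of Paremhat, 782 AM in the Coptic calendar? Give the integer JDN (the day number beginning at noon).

2110492

Equivalently 25 March 1066 (proleptic Gregorian).
JDN 2299161 is 15 October 1582 CE (Gregorian); the target day is −188669 days from there, so JDN = 2110492.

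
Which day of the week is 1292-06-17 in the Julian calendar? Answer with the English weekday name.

Equivalently 24 June 1292 Gregorian, JDN 2193129.
Since JDN mod 7 = 1 (0 = Monday), the day is Tuesday.

Tuesday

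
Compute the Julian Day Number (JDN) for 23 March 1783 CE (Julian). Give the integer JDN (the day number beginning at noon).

2372380

Equivalently 3 April 1783 (Gregorian).
JDN 2451545 is 1 January 2000 CE (Gregorian); the target day is −79165 days from there, so JDN = 2372380.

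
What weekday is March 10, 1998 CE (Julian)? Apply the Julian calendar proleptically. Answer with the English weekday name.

In the Gregorian calendar this is 23 March 1998 (JDN 2450896).
Since JDN mod 7 = 0 (0 = Monday), the day is Monday.

Monday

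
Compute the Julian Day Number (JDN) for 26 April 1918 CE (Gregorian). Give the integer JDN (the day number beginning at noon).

2421710

JDN 2451545 is 1 January 2000 CE (Gregorian); the target day is −29835 days from there, so JDN = 2421710.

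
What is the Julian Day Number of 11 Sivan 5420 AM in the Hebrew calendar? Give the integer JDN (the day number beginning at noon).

Equivalently 21 May 1660 (Gregorian).
JDN 2451545 is 1 January 2000 CE (Gregorian); the target day is −124041 days from there, so JDN = 2327504.

2327504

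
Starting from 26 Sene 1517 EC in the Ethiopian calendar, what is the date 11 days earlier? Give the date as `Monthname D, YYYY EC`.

Sene 15, 1517 EC

The starting date is JDN 2278235; 2278235 − 11 = 2278224.
JDN 2278224 corresponds to Sene 15, 1517 EC.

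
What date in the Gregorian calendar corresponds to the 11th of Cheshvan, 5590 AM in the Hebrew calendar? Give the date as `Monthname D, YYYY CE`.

Both dates share Julian Day Number 2389399; in the Gregorian calendar that is 7 November 1829 CE.

November 7, 1829 CE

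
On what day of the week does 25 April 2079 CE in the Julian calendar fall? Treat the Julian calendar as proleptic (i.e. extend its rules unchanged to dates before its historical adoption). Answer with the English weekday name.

Monday

Equivalently 8 May 2079 Gregorian, JDN 2480527.
2480527 ≡ 0 (mod 7); counting from Monday = 0 gives Monday.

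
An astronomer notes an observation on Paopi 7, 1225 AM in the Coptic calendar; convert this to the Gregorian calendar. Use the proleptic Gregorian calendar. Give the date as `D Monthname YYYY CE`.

14 October 1508 CE

Julian Day Number of the source date = 2272132.
Converting JDN 2272132 to the Gregorian calendar gives 14 October 1508 CE.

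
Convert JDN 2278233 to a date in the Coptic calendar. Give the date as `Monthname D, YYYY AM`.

JDN 2278233 is 28 June 1525 in the proleptic Gregorian calendar.
In the Coptic calendar that day is Paoni 24, 1241 AM.

Paoni 24, 1241 AM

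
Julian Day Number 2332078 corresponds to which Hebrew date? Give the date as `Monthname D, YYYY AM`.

Kislev 9, 5433 AM

The Gregorian equivalent of JDN 2332078 is 28 November 1672.
In the Hebrew calendar that day is Kislev 9, 5433 AM.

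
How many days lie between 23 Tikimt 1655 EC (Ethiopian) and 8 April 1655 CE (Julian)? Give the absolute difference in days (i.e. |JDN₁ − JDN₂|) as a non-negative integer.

JDN of the first date = 2328396.
JDN of the second date = 2325644.
|2325644 − 2328396| = 2752.

2752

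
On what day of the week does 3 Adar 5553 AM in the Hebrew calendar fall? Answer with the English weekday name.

Friday

Equivalently 15 February 1793 Gregorian, JDN 2375986.
Since JDN mod 7 = 4 (0 = Monday), the day is Friday.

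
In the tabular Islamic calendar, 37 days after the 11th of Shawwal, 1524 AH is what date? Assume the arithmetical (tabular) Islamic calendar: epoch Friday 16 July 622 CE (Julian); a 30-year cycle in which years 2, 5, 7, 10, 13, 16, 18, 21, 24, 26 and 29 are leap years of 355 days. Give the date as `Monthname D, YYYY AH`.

Dhu al-Qa'dah 19, 1524 AH

JDN of the 11th of Shawwal, 1524 AH = 2488416.
2488416 + 37 = 2488453.
JDN 2488453 in the tabular Islamic calendar is Dhu al-Qa'dah 19, 1524 AH.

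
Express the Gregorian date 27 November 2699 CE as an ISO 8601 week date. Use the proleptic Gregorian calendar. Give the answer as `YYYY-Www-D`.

2699-W48-1

The weekday is Monday (ISO weekday 1).
That Monday belongs to ISO week 48 of ISO year 2699.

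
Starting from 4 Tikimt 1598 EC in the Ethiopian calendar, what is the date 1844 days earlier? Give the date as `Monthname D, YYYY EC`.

The starting date is JDN 2307558; 2307558 − 1844 = 2305714.
JDN 2305714 corresponds to Meskerem 16, 1593 EC.

Meskerem 16, 1593 EC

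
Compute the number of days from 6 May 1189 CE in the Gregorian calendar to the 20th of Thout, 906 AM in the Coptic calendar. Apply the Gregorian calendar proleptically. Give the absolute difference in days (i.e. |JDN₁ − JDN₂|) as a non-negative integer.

141

JDN of the first date = 2155459.
JDN of the second date = 2155600.
|2155600 − 2155459| = 141.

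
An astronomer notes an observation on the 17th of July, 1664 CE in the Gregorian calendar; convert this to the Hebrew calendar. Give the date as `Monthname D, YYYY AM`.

Tammuz 24, 5424 AM

Julian Day Number of the source date = 2329022.
Converting JDN 2329022 to the Hebrew calendar gives 24 Tammuz 5424 AM.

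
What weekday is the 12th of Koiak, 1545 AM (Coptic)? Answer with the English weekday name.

Saturday

Equivalently 20 December 1828 Gregorian, JDN 2389077.
2389077 ≡ 5 (mod 7); counting from Monday = 0 gives Saturday.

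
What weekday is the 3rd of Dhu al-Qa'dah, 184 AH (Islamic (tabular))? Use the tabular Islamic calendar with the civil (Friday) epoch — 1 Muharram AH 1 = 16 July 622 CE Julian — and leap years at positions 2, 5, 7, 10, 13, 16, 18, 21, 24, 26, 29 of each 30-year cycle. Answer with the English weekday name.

Tuesday

This is JDN 2013586 (28 November 800 Gregorian).
2013586 ≡ 1 (mod 7); counting from Monday = 0 gives Tuesday.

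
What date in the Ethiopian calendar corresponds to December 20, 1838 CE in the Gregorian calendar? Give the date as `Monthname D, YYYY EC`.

Tahsas 12, 1831 EC

Both dates share Julian Day Number 2392729; in the Ethiopian calendar that is 12 Tahsas 1831 EC.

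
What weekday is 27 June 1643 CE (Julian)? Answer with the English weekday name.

Equivalently 7 July 1643 Gregorian, JDN 2321341.
JDN 2321341 mod 7 = 1, and JDN 0 was a Monday, so this is a Tuesday.

Tuesday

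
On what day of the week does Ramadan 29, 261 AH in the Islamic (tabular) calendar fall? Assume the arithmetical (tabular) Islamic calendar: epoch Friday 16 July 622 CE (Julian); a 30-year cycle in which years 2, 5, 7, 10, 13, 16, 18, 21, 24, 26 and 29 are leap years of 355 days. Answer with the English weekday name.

Thursday

This is JDN 2040839 (11 July 875 Gregorian).
Since JDN mod 7 = 3 (0 = Monday), the day is Thursday.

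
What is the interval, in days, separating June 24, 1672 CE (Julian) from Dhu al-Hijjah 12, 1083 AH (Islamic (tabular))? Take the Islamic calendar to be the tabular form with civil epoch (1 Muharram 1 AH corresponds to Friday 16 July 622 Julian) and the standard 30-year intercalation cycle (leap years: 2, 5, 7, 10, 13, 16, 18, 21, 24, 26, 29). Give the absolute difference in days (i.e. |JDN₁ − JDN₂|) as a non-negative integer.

270

First date → JDN 2331931; second date → JDN 2332201.
The interval is |2331931 − 2332201| = 270 days.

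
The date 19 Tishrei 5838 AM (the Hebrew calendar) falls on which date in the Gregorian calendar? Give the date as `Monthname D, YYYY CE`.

Both dates share Julian Day Number 2479948; in the Gregorian calendar that is 6 October 2077 CE.

October 6, 2077 CE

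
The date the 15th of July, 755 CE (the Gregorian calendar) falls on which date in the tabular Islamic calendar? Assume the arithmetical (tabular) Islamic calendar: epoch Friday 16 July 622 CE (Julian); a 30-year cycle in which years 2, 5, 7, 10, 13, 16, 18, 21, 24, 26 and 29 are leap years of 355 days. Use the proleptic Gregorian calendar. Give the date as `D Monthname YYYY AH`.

Julian Day Number of the source date = 1997013.
Converting JDN 1997013 to the tabular Islamic calendar gives 26 Muharram 138 AH.

26 Muharram 138 AH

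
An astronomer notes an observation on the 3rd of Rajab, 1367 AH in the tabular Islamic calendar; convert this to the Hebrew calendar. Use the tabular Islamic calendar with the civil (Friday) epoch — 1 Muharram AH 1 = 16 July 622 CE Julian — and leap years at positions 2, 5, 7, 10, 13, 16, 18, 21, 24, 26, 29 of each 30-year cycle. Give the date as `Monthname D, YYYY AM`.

Iyar 3, 5708 AM

Both dates share Julian Day Number 2432684; in the Hebrew calendar that is 3 Iyar 5708 AM.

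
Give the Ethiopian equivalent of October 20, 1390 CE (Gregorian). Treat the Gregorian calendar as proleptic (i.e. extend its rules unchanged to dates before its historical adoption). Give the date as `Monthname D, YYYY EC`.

Tikimt 15, 1383 EC

Julian Day Number of the source date = 2229040.
Converting JDN 2229040 to the Ethiopian calendar gives 15 Tikimt 1383 EC.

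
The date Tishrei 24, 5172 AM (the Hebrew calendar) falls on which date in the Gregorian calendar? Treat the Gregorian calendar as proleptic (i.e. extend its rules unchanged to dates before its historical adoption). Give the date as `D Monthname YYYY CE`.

21 October 1411 CE

Both dates share Julian Day Number 2236710; in the Gregorian calendar that is 21 October 1411 CE.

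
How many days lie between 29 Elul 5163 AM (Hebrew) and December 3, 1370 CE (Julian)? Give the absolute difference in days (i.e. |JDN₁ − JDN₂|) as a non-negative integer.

JDN of the first date = 2233762.
JDN of the second date = 2221787.
|2221787 − 2233762| = 11975.

11975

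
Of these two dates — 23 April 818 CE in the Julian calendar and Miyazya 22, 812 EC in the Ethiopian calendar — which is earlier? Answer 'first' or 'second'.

First date → JDN 2019945; second date → JDN 2020670.
JDN 2019945 < JDN 2020670, so the first date is earlier.

first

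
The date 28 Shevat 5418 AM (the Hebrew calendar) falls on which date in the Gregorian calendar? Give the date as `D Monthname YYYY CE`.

Julian Day Number of the source date = 2326664.
Converting JDN 2326664 to the Gregorian calendar gives 1 February 1658 CE.

1 February 1658 CE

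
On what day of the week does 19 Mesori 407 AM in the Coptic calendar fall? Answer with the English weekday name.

Saturday

This is JDN 1973669 (15 August 691 Gregorian).
JDN 1973669 mod 7 = 5, and JDN 0 was a Monday, so this is a Saturday.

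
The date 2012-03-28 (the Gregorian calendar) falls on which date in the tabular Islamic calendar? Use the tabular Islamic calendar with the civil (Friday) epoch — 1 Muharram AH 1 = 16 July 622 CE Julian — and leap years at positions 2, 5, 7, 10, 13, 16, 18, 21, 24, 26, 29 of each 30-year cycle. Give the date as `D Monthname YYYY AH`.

Julian Day Number of the source date = 2456015.
Converting JDN 2456015 to the tabular Islamic calendar gives 5 Jumada al-Awwal 1433 AH.

5 Jumada al-Awwal 1433 AH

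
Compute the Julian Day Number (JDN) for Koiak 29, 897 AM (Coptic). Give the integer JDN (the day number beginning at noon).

2152412

In the proleptic Gregorian calendar the same day is 1 January 1181.
JDN 2299161 is 15 October 1582 CE (Gregorian); the target day is −146749 days from there, so JDN = 2152412.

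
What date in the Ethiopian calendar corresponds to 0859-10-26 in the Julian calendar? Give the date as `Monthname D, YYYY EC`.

Tikimt 28, 852 EC

Both dates share Julian Day Number 2035106; in the Ethiopian calendar that is 28 Tikimt 852 EC.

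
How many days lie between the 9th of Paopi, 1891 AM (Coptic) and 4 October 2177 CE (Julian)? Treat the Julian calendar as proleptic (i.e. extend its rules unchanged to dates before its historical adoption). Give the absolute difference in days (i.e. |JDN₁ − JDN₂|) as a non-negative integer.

JDN of the first date = 2515390.
JDN of the second date = 2516484.
|2516484 − 2515390| = 1094.

1094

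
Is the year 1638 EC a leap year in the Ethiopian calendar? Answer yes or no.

1638 mod 4 = 2; in the Ethiopian calendar a year is leap when year mod 4 = 3, so it is a common year.

no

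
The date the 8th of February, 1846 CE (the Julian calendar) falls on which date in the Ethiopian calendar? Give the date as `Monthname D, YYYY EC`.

Yekatit 14, 1838 EC

The source date corresponds to 20 February 1846 in the Gregorian calendar (JDN 2395348).
That day falls on 14 Yekatit 1838 EC in the Ethiopian calendar.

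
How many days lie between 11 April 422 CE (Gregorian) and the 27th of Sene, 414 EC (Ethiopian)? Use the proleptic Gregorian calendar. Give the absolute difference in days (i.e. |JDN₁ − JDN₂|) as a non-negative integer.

JDN of the first date = 1875293.
JDN of the second date = 1875365.
|1875365 − 1875293| = 72.

72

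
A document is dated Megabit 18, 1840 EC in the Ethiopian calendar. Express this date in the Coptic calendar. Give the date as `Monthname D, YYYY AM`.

Paremhat 18, 1564 AM

The source date corresponds to 26 March 1848 in the Gregorian calendar (JDN 2396113).
That day falls on 18 Paremhat 1564 AM in the Coptic calendar.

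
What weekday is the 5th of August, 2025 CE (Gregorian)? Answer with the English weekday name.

2460893 ≡ 1 (mod 7); counting from Monday = 0 gives Tuesday.

Tuesday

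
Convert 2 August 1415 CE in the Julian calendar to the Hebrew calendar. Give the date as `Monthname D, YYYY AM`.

Julian Day Number of the source date = 2238100.
Converting JDN 2238100 to the Hebrew calendar gives 26 Av 5175 AM.

Av 26, 5175 AM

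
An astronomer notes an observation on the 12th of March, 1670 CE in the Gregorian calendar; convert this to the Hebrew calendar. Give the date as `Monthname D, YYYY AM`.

Julian Day Number of the source date = 2331086.
Converting JDN 2331086 to the Hebrew calendar gives 20 Adar 5430 AM.

Adar 20, 5430 AM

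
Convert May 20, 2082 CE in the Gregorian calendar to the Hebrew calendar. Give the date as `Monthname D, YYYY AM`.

Iyar 21, 5842 AM

Both dates share Julian Day Number 2481635; in the Hebrew calendar that is 21 Iyar 5842 AM.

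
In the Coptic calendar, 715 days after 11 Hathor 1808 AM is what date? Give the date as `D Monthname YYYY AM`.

26 Paopi 1810 AM

Counting 715 days forward from JDN 2485107 reaches JDN 2485822, which is 26 Paopi 1810 AM.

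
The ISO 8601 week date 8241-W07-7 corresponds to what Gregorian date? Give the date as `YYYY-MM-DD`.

ISO week 1 of 8241 is the week containing the first Thursday of 8241.
Week 7, day 7 (Sunday) lands on 8241-02-21.

8241-02-21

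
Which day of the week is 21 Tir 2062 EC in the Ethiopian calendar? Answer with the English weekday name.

In the Gregorian calendar this is 29 January 2070 (JDN 2477141).
JDN 2477141 mod 7 = 2, and JDN 0 was a Monday, so this is a Wednesday.

Wednesday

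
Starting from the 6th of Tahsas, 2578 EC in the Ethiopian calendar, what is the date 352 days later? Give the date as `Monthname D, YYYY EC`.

Hidar 23, 2579 EC

JDN of the 6th of Tahsas, 2578 EC = 2665565.
2665565 + 352 = 2665917.
JDN 2665917 in the Ethiopian calendar is Hidar 23, 2579 EC.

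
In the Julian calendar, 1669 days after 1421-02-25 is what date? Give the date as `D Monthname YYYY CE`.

JDN of 1421-02-25 = 2240134.
2240134 + 1669 = 2241803.
JDN 2241803 in the Julian calendar is 21 September 1425 CE.

21 September 1425 CE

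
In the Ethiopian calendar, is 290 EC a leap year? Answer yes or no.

290 mod 4 = 2; in the Ethiopian calendar a year is leap when year mod 4 = 3, so it is a common year.

no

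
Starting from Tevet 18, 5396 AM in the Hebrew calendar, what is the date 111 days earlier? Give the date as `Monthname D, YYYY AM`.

Elul 24, 5395 AM

The starting date is JDN 2318592; 2318592 − 111 = 2318481.
JDN 2318481 corresponds to Elul 24, 5395 AM.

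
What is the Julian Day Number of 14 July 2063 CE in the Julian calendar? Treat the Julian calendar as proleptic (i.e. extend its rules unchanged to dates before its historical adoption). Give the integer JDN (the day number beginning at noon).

In the Gregorian calendar the same day is 27 July 2063.
JDN 2451545 is 1 January 2000 CE (Gregorian); the target day is +23218 days from there, so JDN = 2474763.

2474763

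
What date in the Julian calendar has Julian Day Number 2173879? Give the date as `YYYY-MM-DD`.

1239-10-04

The proleptic Gregorian equivalent of JDN 2173879 is 11 October 1239.
In the Julian calendar that day is 1239-10-04.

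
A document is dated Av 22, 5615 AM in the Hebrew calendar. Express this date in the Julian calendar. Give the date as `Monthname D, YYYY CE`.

July 25, 1855 CE

Julian Day Number of the source date = 2398802.
Converting JDN 2398802 to the Julian calendar gives 25 July 1855 CE.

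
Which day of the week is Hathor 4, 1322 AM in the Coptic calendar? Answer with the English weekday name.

Thursday

This is JDN 2307588 (10 November 1605 Gregorian).
2307588 ≡ 3 (mod 7); counting from Monday = 0 gives Thursday.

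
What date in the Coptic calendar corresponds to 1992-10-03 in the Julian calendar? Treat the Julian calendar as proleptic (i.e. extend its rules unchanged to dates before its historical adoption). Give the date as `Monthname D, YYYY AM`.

Paopi 6, 1709 AM

The source date corresponds to 16 October 1992 in the Gregorian calendar (JDN 2448912).
That day falls on 6 Paopi 1709 AM in the Coptic calendar.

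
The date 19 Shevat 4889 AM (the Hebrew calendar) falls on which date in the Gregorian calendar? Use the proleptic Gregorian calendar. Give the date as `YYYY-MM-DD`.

1129-01-18

Julian Day Number of the source date = 2133436.
Converting JDN 2133436 to the Gregorian calendar gives 18 January 1129 CE.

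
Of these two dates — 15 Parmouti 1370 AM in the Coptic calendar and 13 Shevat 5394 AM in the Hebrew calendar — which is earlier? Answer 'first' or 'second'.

Converting both to JDN: 2325281 vs 2317878; the smaller is the second.

second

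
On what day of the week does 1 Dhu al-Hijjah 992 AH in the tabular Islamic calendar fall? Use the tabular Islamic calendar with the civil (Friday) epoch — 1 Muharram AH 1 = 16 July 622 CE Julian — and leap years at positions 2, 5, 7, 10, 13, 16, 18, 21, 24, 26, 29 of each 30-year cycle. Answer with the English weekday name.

Tuesday

This is JDN 2299942 (4 December 1584 Gregorian).
2299942 ≡ 1 (mod 7); counting from Monday = 0 gives Tuesday.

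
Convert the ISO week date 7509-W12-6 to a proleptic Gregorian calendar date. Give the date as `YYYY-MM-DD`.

ISO week 1 of 7509 is the week containing the first Thursday of 7509.
Week 12, day 6 (Saturday) lands on 7509-03-27.

7509-03-27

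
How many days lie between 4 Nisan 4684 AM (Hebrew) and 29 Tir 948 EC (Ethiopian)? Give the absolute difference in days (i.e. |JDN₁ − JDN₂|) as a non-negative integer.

First date → JDN 2058620; second date → JDN 2070261.
The interval is |2058620 − 2070261| = 11641 days.

11641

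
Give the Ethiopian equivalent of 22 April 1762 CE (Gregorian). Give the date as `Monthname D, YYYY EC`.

Miyazya 16, 1754 EC

Julian Day Number of the source date = 2364729.
Converting JDN 2364729 to the Ethiopian calendar gives 16 Miyazya 1754 EC.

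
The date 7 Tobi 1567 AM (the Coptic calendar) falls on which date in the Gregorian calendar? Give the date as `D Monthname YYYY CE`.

14 January 1851 CE

Both dates share Julian Day Number 2397137; in the Gregorian calendar that is 14 January 1851 CE.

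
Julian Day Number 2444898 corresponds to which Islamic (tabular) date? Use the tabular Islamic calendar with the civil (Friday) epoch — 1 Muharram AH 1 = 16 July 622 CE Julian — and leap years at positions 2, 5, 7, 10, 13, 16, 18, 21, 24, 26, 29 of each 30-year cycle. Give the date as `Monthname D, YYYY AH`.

Dhu al-Hijjah 21, 1401 AH

JDN 2444898 is 20 October 1981 in the Gregorian calendar.
In the tabular Islamic calendar that day is Dhu al-Hijjah 21, 1401 AH.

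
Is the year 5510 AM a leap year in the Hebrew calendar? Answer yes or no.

yes

Hebrew year 5510 is year 19 of its 19-year Metonic cycle; leap years are at positions 3, 6, 8, 11, 14, 17, 19, so it is a leap year (13 months).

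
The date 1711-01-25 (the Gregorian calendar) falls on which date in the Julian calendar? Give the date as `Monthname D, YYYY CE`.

January 14, 1711 CE

At this point the Julian calendar is 11 days behind the Gregorian.
25 January 1711 Gregorian − 11 days → 14 January 1711 Julian.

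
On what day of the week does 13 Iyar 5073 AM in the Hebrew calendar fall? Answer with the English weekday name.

Equivalently 18 May 1313 Gregorian, JDN 2200761.
2200761 ≡ 3 (mod 7); counting from Monday = 0 gives Thursday.

Thursday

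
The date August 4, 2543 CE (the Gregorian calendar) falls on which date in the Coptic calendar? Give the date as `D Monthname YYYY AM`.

24 Epip 2259 AM

Julian Day Number of the source date = 2650087.
Converting JDN 2650087 to the Coptic calendar gives 24 Epip 2259 AM.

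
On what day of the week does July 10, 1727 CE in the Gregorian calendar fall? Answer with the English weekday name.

Thursday

2352024 ≡ 3 (mod 7); counting from Monday = 0 gives Thursday.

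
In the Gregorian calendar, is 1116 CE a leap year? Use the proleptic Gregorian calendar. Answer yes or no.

1116 is divisible by 4 and not by 100, so it is a leap year.

yes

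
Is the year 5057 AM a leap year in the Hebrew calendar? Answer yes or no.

yes

Hebrew year 5057 is year 3 of its 19-year Metonic cycle; leap years are at positions 3, 6, 8, 11, 14, 17, 19, so it is a leap year (13 months).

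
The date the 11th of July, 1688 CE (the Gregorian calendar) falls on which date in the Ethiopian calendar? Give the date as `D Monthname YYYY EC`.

7 Hamle 1680 EC

Julian Day Number of the source date = 2337782.
Converting JDN 2337782 to the Ethiopian calendar gives 7 Hamle 1680 EC.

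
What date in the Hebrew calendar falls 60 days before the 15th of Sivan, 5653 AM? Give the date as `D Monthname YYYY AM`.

Counting 60 days back from JDN 2412614 reaches JDN 2412554, which is 14 Nisan 5653 AM.

14 Nisan 5653 AM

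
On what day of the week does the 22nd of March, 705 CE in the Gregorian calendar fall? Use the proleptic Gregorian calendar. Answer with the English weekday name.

Wednesday

Since JDN mod 7 = 2 (0 = Monday), the day is Wednesday.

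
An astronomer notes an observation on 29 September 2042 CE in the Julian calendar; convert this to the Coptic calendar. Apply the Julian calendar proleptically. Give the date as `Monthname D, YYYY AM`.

Julian Day Number of the source date = 2467170.
Converting JDN 2467170 to the Coptic calendar gives 2 Paopi 1759 AM.

Paopi 2, 1759 AM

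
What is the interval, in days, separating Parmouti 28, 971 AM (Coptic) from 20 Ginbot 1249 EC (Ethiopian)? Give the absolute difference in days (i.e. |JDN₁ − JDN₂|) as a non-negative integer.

753

First date → JDN 2179559; second date → JDN 2180312.
The interval is |2179559 − 2180312| = 753 days.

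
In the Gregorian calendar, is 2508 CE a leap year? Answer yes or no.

2508 is divisible by 4 and not by 100, so it is a leap year.

yes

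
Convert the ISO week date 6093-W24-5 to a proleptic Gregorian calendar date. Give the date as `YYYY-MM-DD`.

6093-06-12

ISO week 1 of 6093 is the week containing the first Thursday of 6093.
Week 24, day 5 (Friday) lands on 6093-06-12.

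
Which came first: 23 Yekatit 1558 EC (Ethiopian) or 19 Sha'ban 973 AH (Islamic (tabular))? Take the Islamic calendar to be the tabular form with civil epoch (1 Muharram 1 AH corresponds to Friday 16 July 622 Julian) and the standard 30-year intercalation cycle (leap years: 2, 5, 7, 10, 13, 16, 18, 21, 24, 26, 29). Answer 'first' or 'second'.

first

First date → JDN 2293087; second date → JDN 2293109.
JDN 2293087 < JDN 2293109, so the first date is earlier.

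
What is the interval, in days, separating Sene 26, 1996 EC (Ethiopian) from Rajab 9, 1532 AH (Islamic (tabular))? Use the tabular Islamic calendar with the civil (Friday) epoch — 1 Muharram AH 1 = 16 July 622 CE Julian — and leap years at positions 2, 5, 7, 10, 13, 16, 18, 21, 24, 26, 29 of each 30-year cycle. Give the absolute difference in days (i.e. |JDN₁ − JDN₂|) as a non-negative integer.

First date → JDN 2453190; second date → JDN 2491160.
The interval is |2453190 − 2491160| = 37970 days.

37970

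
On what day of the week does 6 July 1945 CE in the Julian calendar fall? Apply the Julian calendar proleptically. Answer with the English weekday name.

Equivalently 19 July 1945 Gregorian, JDN 2431656.
JDN 2431656 mod 7 = 3, and JDN 0 was a Monday, so this is a Thursday.

Thursday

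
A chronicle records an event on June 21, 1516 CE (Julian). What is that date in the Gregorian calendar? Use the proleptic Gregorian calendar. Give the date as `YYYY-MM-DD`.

For dates in this range the Gregorian date is 10 days ahead of the Julian.
21 June 1516 Julian + 10 days → 1 July 1516 Gregorian.

1516-07-01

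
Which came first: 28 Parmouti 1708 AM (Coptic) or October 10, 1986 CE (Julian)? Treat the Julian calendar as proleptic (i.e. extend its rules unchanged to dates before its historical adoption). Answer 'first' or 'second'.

second

Converting both to JDN: 2448749 vs 2446727; the smaller is the second.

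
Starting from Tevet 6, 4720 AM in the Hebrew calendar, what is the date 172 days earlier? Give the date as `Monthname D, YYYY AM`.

Tammuz 11, 4719 AM

Counting 172 days back from JDN 2071675 reaches JDN 2071503, which is Tammuz 11, 4719 AM.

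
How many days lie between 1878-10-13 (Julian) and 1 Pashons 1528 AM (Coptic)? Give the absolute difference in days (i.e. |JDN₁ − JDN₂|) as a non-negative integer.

24276

First date → JDN 2407283; second date → JDN 2383007.
The interval is |2407283 − 2383007| = 24276 days.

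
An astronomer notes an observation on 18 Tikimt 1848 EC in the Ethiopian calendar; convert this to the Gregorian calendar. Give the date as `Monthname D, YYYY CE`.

Julian Day Number of the source date = 2398885.
Converting JDN 2398885 to the Gregorian calendar gives 28 October 1855 CE.

October 28, 1855 CE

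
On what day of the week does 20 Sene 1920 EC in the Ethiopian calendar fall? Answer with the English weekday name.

In the Gregorian calendar this is 27 June 1928 (JDN 2425425).
2425425 ≡ 2 (mod 7); counting from Monday = 0 gives Wednesday.

Wednesday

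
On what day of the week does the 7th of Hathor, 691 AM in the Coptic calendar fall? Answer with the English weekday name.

Tuesday

In the proleptic Gregorian calendar this is 8 November 974 (JDN 2077118).
2077118 ≡ 1 (mod 7); counting from Monday = 0 gives Tuesday.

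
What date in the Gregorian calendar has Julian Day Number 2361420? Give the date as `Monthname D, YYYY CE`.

March 31, 1753 CE

Counting from JDN 2299161 = 15 Oct 1582 gives an offset of 62259 days.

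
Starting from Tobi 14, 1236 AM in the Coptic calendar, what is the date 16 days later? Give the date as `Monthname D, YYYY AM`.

Counting 16 days forward from JDN 2276247 reaches JDN 2276263, which is Tobi 30, 1236 AM.

Tobi 30, 1236 AM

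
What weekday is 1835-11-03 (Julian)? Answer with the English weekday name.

Sunday

This is JDN 2391598 (15 November 1835 Gregorian).
Since JDN mod 7 = 6 (0 = Monday), the day is Sunday.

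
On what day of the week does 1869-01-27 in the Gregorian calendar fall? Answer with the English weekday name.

Since JDN mod 7 = 2 (0 = Monday), the day is Wednesday.

Wednesday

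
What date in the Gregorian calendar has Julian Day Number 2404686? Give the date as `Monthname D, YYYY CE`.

JDN 2451545 is 1 Jan 2000; 2404686 is −46859 days from there.

September 15, 1871 CE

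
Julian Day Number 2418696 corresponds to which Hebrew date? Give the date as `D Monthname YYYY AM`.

14 Shevat 5670 AM

JDN 2418696 is 24 January 1910 in the Gregorian calendar.
In the Hebrew calendar that day is 14 Shevat 5670 AM.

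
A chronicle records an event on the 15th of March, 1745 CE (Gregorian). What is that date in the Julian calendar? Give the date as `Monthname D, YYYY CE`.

At this point the Julian calendar is 11 days behind the Gregorian.
15 March 1745 Gregorian − 11 days → 4 March 1745 Julian.

March 4, 1745 CE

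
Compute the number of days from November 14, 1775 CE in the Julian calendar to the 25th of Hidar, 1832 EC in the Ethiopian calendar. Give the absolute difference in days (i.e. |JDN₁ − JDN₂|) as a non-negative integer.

23384

First date → JDN 2369694; second date → JDN 2393078.
The interval is |2369694 − 2393078| = 23384 days.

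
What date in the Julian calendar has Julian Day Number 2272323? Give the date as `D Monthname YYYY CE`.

JDN 2272323 is 23 April 1509 in the proleptic Gregorian calendar.
In the Julian calendar that day is 13 April 1509 CE.

13 April 1509 CE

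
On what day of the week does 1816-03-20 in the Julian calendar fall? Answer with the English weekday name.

Equivalently 1 April 1816 Gregorian, JDN 2384431.
2384431 ≡ 0 (mod 7); counting from Monday = 0 gives Monday.

Monday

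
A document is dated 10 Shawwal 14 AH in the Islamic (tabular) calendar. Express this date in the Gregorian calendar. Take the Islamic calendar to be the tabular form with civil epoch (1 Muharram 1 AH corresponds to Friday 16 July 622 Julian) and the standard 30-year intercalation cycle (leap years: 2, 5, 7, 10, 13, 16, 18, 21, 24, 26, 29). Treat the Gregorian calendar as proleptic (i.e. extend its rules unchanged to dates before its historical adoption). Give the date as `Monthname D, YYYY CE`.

Julian Day Number of the source date = 1953322.
Converting JDN 1953322 to the Gregorian calendar gives 30 November 635 CE.

November 30, 635 CE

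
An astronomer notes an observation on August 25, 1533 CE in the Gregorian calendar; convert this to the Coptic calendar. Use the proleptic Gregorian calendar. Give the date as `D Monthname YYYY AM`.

Both dates share Julian Day Number 2281213; in the Coptic calendar that is 22 Mesori 1249 AM.

22 Mesori 1249 AM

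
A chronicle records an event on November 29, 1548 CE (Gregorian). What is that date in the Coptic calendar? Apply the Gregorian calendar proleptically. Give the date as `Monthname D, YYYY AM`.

Julian Day Number of the source date = 2286788.
Converting JDN 2286788 to the Coptic calendar gives 23 Hathor 1265 AM.

Hathor 23, 1265 AM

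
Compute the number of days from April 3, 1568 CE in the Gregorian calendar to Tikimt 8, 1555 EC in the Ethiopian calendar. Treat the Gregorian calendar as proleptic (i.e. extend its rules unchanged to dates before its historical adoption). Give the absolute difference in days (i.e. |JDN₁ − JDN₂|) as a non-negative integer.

First date → JDN 2293853; second date → JDN 2291856.
The interval is |2293853 − 2291856| = 1997 days.

1997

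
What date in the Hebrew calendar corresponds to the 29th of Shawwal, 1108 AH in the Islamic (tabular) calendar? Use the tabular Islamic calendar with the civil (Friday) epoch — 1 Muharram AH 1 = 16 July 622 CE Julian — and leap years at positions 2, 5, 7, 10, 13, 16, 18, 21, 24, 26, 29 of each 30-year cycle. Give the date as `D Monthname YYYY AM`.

Julian Day Number of the source date = 2341018.
Converting JDN 2341018 to the Hebrew calendar gives 1 Sivan 5457 AM.

1 Sivan 5457 AM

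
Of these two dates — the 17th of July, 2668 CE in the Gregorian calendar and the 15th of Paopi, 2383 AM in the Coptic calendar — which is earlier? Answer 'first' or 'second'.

second

The two dates have Julian Day Numbers 2695725 and 2695099 respectively.
Since 2695099 < 2695725, the second date comes first.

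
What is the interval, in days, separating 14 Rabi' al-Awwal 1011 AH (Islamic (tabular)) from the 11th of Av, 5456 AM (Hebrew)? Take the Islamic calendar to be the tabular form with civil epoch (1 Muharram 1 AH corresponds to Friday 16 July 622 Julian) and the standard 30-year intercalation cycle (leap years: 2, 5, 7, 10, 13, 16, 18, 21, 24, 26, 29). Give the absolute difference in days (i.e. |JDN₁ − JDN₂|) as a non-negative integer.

34311

First date → JDN 2306422; second date → JDN 2340733.
The interval is |2306422 − 2340733| = 34311 days.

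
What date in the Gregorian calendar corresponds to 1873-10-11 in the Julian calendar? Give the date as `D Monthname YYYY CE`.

The Julian–Gregorian offset here is 12 days (Julian trailing).
11 October 1873 Julian + 12 days → 23 October 1873 Gregorian.

23 October 1873 CE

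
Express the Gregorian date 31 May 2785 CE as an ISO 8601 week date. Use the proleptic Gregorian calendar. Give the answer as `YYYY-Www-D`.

The weekday is Friday (ISO weekday 5).
That Friday belongs to ISO week 22 of ISO year 2785.

2785-W22-5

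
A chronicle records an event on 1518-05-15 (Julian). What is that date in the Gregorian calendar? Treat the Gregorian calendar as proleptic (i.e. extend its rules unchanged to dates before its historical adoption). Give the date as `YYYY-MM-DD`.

For dates in this range the Gregorian date is 10 days ahead of the Julian.
15 May 1518 Julian + 10 days → 25 May 1518 Gregorian.

1518-05-25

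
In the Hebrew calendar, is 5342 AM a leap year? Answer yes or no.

Hebrew year 5342 is year 3 of its 19-year Metonic cycle; leap years are at positions 3, 6, 8, 11, 14, 17, 19, so it is a leap year (13 months).

yes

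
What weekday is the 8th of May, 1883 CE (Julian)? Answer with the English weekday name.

In the Gregorian calendar this is 20 May 1883 (JDN 2408951).
2408951 ≡ 6 (mod 7); counting from Monday = 0 gives Sunday.

Sunday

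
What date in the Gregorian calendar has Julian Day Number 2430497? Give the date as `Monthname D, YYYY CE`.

Counting from JDN 2299161 = 15 Oct 1582 gives an offset of 131336 days.

May 17, 1942 CE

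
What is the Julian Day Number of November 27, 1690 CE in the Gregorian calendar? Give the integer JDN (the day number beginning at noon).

JDN 2299161 is 15 October 1582 CE (Gregorian); the target day is +39490 days from there, so JDN = 2338651.

2338651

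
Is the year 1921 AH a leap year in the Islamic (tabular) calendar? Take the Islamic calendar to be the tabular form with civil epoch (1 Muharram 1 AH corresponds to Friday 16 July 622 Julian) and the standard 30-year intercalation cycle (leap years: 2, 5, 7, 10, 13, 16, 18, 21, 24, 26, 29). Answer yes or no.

Year 1921 AH is year 1 of its 30-year cycle; leap positions are 2, 5, 7, 10, 13, 16, 18, 21, 24, 26, 29, so it is a common year (354 days).

no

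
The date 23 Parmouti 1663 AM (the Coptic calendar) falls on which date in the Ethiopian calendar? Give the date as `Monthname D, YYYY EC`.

The source date corresponds to 1 May 1947 in the Gregorian calendar (JDN 2432307).
That day falls on 23 Miyazya 1939 EC in the Ethiopian calendar.

Miyazya 23, 1939 EC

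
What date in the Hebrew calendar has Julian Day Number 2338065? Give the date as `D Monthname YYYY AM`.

30 Nisan 5449 AM

The Gregorian equivalent of JDN 2338065 is 20 April 1689.
In the Hebrew calendar that day is 30 Nisan 5449 AM.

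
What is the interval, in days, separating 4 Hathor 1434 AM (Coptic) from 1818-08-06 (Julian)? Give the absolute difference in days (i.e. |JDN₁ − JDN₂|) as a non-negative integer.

JDN of the first date = 2348496.
JDN of the second date = 2385300.
|2385300 − 2348496| = 36804.

36804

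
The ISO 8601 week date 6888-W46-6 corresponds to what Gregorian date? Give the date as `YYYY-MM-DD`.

6888-11-13

ISO week 1 of 6888 is the week containing the first Thursday of 6888.
Week 46, day 6 (Saturday) lands on 6888-11-13.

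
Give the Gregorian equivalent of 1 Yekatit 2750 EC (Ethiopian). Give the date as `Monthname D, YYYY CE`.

February 14, 2758 CE

Both dates share Julian Day Number 2728443; in the Gregorian calendar that is 14 February 2758 CE.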